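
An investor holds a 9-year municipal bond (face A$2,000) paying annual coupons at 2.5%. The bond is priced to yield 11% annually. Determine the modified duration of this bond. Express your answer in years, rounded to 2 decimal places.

Periodic yield y = 0.11. First find Macaulay duration:
  t   CF        PV=CF/(1+0.11)^t    t·PV
  1        50.00        45.0450        45.0450
  2        50.00        40.5811        81.1622
  3        50.00        36.5596       109.6787
  4        50.00        32.9365       131.7462
  5        50.00        29.6726       148.3628
  6        50.00        26.7320       160.3923
  7        50.00        24.0829       168.5804
  8        50.00        21.6963       173.5706
  9     2,050.00       801.3958     7,212.5620
  Σ                  1,058.7019     8,231.1003
P = 1,058.7019; Macaulay duration = 8,231.1003 / 1,058.7019 = 7.77471 years.
Modified duration = D_Mac / (1 + y) = 7.77471 / 1.11 = 7.00424 years.

7.00 years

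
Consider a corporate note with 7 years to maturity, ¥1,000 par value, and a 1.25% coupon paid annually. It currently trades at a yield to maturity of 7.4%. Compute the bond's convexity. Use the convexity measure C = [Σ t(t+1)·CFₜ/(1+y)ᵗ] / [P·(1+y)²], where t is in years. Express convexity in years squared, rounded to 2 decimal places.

With y = 0.074:
  t   CF        PV=CF/(1+0.074)^t    t·PV        t(t+1)·PV
  1        12.50        11.6387        11.6387          23.2775
  2        12.50        10.8368        21.6736          65.0209
  3        12.50        10.0901        30.2704         121.0817
  4        12.50         9.3949        37.5797         187.8983
  5        12.50         8.7476        43.7380         262.4278
  6        12.50         8.1449        48.8692         342.0847
  7     1,012.50       614.2781     4,299.9470      34,399.5760
  Σ                    673.1312     4,493.7166      35,401.3668
P = 673.1312.
Convexity = Σ t(t+1)·PV / [P·(1+y)²] = 35,401.3668 / (673.1312 × 1.153476) = 45.59442.

45.59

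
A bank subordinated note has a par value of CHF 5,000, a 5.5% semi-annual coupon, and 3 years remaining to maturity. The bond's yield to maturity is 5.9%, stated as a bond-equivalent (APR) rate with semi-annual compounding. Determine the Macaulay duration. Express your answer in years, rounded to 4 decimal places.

Periodic yield y = 0.0295. Discount each cash flow and weight by its period:
  t   CF        PV=CF/(1+0.0295)^t    t·PV
  1       137.50       133.5600       133.5600
  2       137.50       129.7329       259.4657
  3       137.50       126.0154       378.0462
  4       137.50       122.4045       489.6179
  5       137.50       118.8970       594.4851
  6     5,137.50     4,315.1285    25,890.7708
  Σ                  4,945.7382    27,745.9457
Price P = Σ PV = 4,945.7382.
Macaulay duration = Σ(t·PV) / P = 27,745.9457 / 4,945.7382 = 5.61007 half-year periods.
In years: 5.61007 / 2 = 2.80504 years.

2.8050 years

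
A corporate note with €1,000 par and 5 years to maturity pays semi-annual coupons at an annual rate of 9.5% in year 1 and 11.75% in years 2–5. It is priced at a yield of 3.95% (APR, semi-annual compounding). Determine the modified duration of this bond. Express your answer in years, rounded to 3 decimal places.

4.063 years

Periodic yield y = 0.01975. First find Macaulay duration:
  t   CF        PV=CF/(1+0.01975)^t    t·PV
  1        47.50        46.5800        46.5800
  2        47.50        45.6779        91.3558
  3        58.75        55.4022       166.2065
  4        58.75        54.3292       217.3167
  5        58.75        53.2769       266.3847
  6        58.75        52.2451       313.4706
  7        58.75        51.2332       358.6327
  8        58.75        50.2410       401.9279
  9        58.75        49.2679       443.4115
  10    1,058.75       870.6754     8,706.7542
  Σ                  1,328.9289    11,012.0406
P = 1,328.9289; Macaulay duration = 11,012.0406 / 1,328.9289 = 8.28640 half-year periods = 4.14320 years.
Modified duration = D_Mac / (1 + y) = 4.14320 / 1.01975 = 4.06296 years.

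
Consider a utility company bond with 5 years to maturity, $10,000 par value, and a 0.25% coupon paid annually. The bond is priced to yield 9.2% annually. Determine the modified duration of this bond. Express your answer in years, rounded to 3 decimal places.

Periodic yield y = 0.092. First find Macaulay duration:
  t   CF        PV=CF/(1+0.092)^t    t·PV
  1        25.00        22.8938        22.8938
  2        25.00        20.9650        41.9300
  3        25.00        19.1987        57.5961
  4        25.00        17.5812        70.3250
  5    10,025.00     6,456.1140    32,280.5699
  Σ                  6,536.7527    32,473.3148
P = 6,536.7527; Macaulay duration = 32,473.3148 / 6,536.7527 = 4.96781 years.
Modified duration = D_Mac / (1 + y) = 4.96781 / 1.092 = 4.54927 years.

4.549 years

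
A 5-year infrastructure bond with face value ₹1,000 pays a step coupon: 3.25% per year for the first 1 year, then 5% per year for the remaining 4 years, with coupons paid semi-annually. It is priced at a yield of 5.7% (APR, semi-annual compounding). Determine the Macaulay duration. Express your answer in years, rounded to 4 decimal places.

Periodic yield y = 0.0285. Discount each cash flow and weight by its period:
  t   CF        PV=CF/(1+0.0285)^t    t·PV
  1        16.25        15.7997        15.7997
  2        16.25        15.3619        30.7238
  3        25.00        22.9788        68.9364
  4        25.00        22.3420        89.3682
  5        25.00        21.7229       108.6147
  6        25.00        21.1210       126.7259
  7        25.00        20.5357       143.7500
  8        25.00        19.9667       159.7334
  9        25.00        19.4134       174.7205
  10    1,025.00       773.8930     7,738.9298
  Σ                    953.1351     8,657.3023
Price P = Σ PV = 953.1351.
Macaulay duration = Σ(t·PV) / P = 8,657.3023 / 953.1351 = 9.08297 half-year periods.
In years: 9.08297 / 2 = 4.54149 years.

4.5415 years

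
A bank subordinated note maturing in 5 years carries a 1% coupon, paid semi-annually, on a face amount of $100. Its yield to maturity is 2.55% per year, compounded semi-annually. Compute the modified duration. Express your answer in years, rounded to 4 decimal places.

4.8227 years

Periodic yield y = 0.01275. First find Macaulay duration:
  t   CF        PV=CF/(1+0.01275)^t    t·PV
  1         0.50         0.4937         0.4937
  2         0.50         0.4875         0.9750
  3         0.50         0.4814         1.4441
  4         0.50         0.4753         1.9012
  5         0.50         0.4693         2.3465
  6         0.50         0.4634         2.7804
  7         0.50         0.4576         3.2030
  8         0.50         0.4518         3.6144
  9         0.50         0.4461         4.0151
  10      100.50        88.5408       885.4082
  Σ                     92.7669       906.1815
P = 92.7669; Macaulay duration = 906.1815 / 92.7669 = 9.76838 half-year periods = 4.88419 years.
Modified duration = D_Mac / (1 + y) = 4.88419 / 1.01275 = 4.82270 years.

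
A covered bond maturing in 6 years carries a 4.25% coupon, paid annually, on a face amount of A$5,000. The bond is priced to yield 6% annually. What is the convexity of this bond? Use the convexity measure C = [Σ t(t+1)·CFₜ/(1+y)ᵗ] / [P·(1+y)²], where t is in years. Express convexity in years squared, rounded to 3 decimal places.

With y = 0.06:
  t   CF        PV=CF/(1+0.06)^t    t·PV        t(t+1)·PV
  1       212.50       200.4717       200.4717         400.9434
  2       212.50       189.1242       378.2485       1,134.7455
  3       212.50       178.4191       535.2573       2,141.0292
  4       212.50       168.3199       673.2796       3,366.3981
  5       212.50       158.7924       793.9618       4,763.7709
  6     5,212.50     3,674.6068    22,047.6409     154,333.4863
  Σ                  4,569.7341    24,628.8598     166,140.3733
P = 4,569.7341.
Convexity = Σ t(t+1)·PV / [P·(1+y)²] = 166,140.3733 / (4,569.7341 × 1.123600) = 32.35732.

32.357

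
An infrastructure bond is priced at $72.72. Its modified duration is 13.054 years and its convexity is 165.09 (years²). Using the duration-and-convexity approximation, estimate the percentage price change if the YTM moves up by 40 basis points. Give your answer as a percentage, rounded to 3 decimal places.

Duration effect: -D_mod·Δy = -13.054 × (+0.004) = -0.052216
Convexity effect: ½·C·(Δy)² = 0.5 × 165.09 × (0.004)² = +0.00132072
ΔP/P ≈ -0.052216 + 0.00132072 = -0.05089528
= -5.089528%.

-5.090%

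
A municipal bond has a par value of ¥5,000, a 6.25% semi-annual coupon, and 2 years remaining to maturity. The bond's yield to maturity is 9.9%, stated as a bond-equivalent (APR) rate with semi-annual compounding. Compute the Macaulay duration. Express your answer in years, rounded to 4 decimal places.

Periodic yield y = 0.0495. Discount each cash flow and weight by its period:
  t   CF        PV=CF/(1+0.0495)^t    t·PV
  1       156.25       148.8804       148.8804
  2       156.25       141.8584       283.7169
  3       156.25       135.1676       405.5029
  4     5,156.25     4,250.1494    17,000.5975
  Σ                  4,676.0559    17,838.6977
Price P = Σ PV = 4,676.0559.
Macaulay duration = Σ(t·PV) / P = 17,838.6977 / 4,676.0559 = 3.81490 half-year periods.
In years: 3.81490 / 2 = 1.90745 years.

1.9075 years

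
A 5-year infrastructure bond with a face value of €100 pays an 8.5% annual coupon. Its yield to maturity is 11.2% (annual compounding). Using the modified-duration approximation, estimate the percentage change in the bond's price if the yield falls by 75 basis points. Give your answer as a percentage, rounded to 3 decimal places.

Periodic yield y = 0.112. Modified duration first:
  t   CF        PV=CF/(1+0.112)^t    t·PV
  1         8.50         7.6439         7.6439
  2         8.50         6.8740        13.7480
  3         8.50         6.1817        18.5450
  4         8.50         5.5590        22.2362
  5       108.50        63.8125       319.0625
  Σ                     90.0711       381.2355
P = 90.0711; D_Mac = 4.23261 yrs; D_mod = 4.23261/(1+0.112) = 3.80630 yrs.
ΔP/P ≈ -D_mod · Δy = -3.80630 × (-0.0075) = +0.028547 = +2.8547%.

+2.855%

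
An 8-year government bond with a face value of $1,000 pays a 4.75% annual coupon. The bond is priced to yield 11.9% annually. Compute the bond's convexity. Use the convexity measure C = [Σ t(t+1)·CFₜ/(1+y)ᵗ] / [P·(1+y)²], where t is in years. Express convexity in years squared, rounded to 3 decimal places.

With y = 0.119:
  t   CF        PV=CF/(1+0.119)^t    t·PV        t(t+1)·PV
  1        47.50        42.4486        42.4486          84.8972
  2        47.50        37.9344        75.8688         227.6065
  3        47.50        33.9003       101.7009         406.8034
  4        47.50        30.2952       121.1806         605.9032
  5        47.50        27.0734       135.3671         812.2027
  6        47.50        24.1943       145.1658       1,016.1607
  7        47.50        21.6214       151.3495       1,210.7961
  8     1,047.50       426.1018     3,408.8142      30,679.3275
  Σ                    643.5693     4,181.8956      35,043.6974
P = 643.5693.
Convexity = Σ t(t+1)·PV / [P·(1+y)²] = 35,043.6974 / (643.5693 × 1.252161) = 43.48650.

43.486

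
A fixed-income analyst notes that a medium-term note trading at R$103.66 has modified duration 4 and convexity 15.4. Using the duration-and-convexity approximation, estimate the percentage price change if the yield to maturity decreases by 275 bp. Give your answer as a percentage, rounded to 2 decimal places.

Duration effect: -D_mod·Δy = -4 × (-0.0275) = +0.110000
Convexity effect: ½·C·(Δy)² = 0.5 × 15.4 × (-0.0275)² = +0.005823125
ΔP/P ≈ +0.110000 + 0.005823125 = +0.115823125
= +11.5823125%.

+11.58%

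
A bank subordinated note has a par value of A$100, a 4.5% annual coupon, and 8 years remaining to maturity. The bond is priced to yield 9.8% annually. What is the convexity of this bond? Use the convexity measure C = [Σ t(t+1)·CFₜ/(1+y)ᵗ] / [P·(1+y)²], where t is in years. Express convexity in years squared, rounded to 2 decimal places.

With y = 0.098:
  t   CF        PV=CF/(1+0.098)^t    t·PV        t(t+1)·PV
  1         4.50         4.0984         4.0984           8.1967
  2         4.50         3.7326         7.4651          22.3954
  3         4.50         3.3994        10.1983          40.7931
  4         4.50         3.0960        12.3841          61.9203
  5         4.50         2.8197        14.0984          84.5906
  6         4.50         2.5680        15.4081         107.8569
  7         4.50         2.3388        16.3717         130.9737
  8       104.50        49.4649       395.7196       3,561.4764
  Σ                     71.5178       475.7437       4,018.2031
P = 71.5178.
Convexity = Σ t(t+1)·PV / [P·(1+y)²] = 4,018.2031 / (71.5178 × 1.205604) = 46.60288.

46.60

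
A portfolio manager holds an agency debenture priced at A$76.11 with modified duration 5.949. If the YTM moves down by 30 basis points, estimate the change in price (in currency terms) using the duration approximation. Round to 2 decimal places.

Duration approximation: ΔP/P ≈ -D_mod · Δy = -5.949 × (-0.003) = +0.017847.
ΔP ≈ 76.11 × (+0.017847) = +1.35833517.

+A$1.36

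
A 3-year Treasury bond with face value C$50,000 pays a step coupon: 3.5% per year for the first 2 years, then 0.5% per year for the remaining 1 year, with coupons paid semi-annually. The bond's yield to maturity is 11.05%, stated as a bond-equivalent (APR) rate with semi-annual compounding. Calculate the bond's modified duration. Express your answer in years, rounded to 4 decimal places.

2.7105 years

Periodic yield y = 0.05525. First find Macaulay duration:
  t   CF        PV=CF/(1+0.05525)^t    t·PV
  1       875.00       829.1874       829.1874
  2       875.00       785.7734     1,571.5468
  3       875.00       744.6325     2,233.8974
  4       875.00       705.6456     2,822.5822
  5       125.00        95.5286       477.6428
  6    50,125.00    36,301.3036   217,807.8214
  Σ                 39,462.0710   225,742.6780
P = 39,462.0710; Macaulay duration = 225,742.6780 / 39,462.0710 = 5.72050 half-year periods = 2.86025 years.
Modified duration = D_Mac / (1 + y) = 2.86025 / 1.05525 = 2.71049 years.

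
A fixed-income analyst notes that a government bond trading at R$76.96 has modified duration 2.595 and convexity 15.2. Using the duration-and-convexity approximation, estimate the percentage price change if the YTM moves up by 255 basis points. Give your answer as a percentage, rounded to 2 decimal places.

Duration effect: -D_mod·Δy = -2.595 × (+0.0255) = -0.0661725
Convexity effect: ½·C·(Δy)² = 0.5 × 15.2 × (0.0255)² = +0.0049419
ΔP/P ≈ -0.0661725 + 0.0049419 = -0.0612306
= -6.12306%.

-6.12%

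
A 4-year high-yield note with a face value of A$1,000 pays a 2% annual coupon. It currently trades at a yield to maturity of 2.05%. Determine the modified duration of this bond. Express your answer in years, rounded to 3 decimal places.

Periodic yield y = 0.0205. First find Macaulay duration:
  t   CF        PV=CF/(1+0.0205)^t    t·PV
  1        20.00        19.5982        19.5982
  2        20.00        19.2045        38.4091
  3        20.00        18.8188        56.4563
  4     1,020.00       940.4769     3,761.9076
  Σ                    998.0984     3,876.3712
P = 998.0984; Macaulay duration = 3,876.3712 / 998.0984 = 3.88376 years.
Modified duration = D_Mac / (1 + y) = 3.88376 / 1.0205 = 3.80574 years.

3.806 years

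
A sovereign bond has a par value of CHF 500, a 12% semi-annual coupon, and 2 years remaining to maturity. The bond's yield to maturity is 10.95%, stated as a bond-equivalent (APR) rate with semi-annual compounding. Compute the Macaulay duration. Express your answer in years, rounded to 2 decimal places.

Periodic yield y = 0.05475. Discount each cash flow and weight by its period:
  t   CF        PV=CF/(1+0.05475)^t    t·PV
  1        30.00        28.4428        28.4428
  2        30.00        26.9664        53.9327
  3        30.00        25.5666        76.6997
  4       530.00       428.2306     1,712.9225
  Σ                    509.2063     1,871.9977
Price P = Σ PV = 509.2063.
Macaulay duration = Σ(t·PV) / P = 1,871.9977 / 509.2063 = 3.67630 half-year periods.
In years: 3.67630 / 2 = 1.83815 years.

1.84 years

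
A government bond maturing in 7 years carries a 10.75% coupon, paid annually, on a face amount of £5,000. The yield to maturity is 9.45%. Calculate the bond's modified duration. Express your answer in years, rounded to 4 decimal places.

Periodic yield y = 0.0945. First find Macaulay duration:
  t   CF        PV=CF/(1+0.0945)^t    t·PV
  1       537.50       491.0918       491.0918
  2       537.50       448.6906       897.3811
  3       537.50       409.9503     1,229.8508
  4       537.50       374.5548     1,498.2193
  5       537.50       342.2155     1,711.0774
  6       537.50       312.6683     1,876.0099
  7     5,537.50     2,943.0889    20,601.6222
  Σ                  5,322.2602    28,305.2525
P = 5,322.2602; Macaulay duration = 28,305.2525 / 5,322.2602 = 5.31828 years.
Modified duration = D_Mac / (1 + y) = 5.31828 / 1.0945 = 4.85909 years.

4.8591 years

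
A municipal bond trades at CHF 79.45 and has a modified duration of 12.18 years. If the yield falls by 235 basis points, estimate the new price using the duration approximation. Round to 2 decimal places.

CHF 102.19

Duration approximation: ΔP/P ≈ -D_mod · Δy = -12.18 × (-0.0235) = +0.286230.
New price ≈ 79.45 × (1 + 0.286230) = 102.1909735.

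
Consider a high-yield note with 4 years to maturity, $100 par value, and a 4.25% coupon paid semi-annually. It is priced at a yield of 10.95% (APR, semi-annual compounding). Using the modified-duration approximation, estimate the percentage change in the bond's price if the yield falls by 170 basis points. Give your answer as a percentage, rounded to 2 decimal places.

+5.93%

Periodic yield y = 0.05475. Modified duration first:
  t   CF        PV=CF/(1+0.05475)^t    t·PV
  1        2.125         2.0147         2.0147
  2        2.125         1.9101         3.8202
  3        2.125         1.8110         5.4329
  4        2.125         1.7170         6.8678
  5        2.125         1.6278         8.1392
  6        2.125         1.5433         9.2600
  7        2.125         1.4632        10.2426
  8      102.125        66.6708       533.3666
  Σ                     78.7580       579.1441
P = 78.7580; D_Mac = 7.35347 half-year periods = 3.67673 yrs; D_mod = 3.67673/(1+0.05475) = 3.48588 yrs.
ΔP/P ≈ -D_mod · Δy = -3.48588 × (-0.017) = +0.059260 = +5.9260%.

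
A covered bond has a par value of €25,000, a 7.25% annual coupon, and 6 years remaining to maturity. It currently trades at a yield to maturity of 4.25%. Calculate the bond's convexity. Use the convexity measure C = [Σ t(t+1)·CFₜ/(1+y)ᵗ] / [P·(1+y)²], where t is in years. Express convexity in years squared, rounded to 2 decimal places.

31.35

With y = 0.0425:
  t   CF        PV=CF/(1+0.0425)^t    t·PV        t(t+1)·PV
  1     1,812.50     1,738.6091     1,738.6091       3,477.2182
  2     1,812.50     1,667.7306     3,335.4611      10,006.3834
  3     1,812.50     1,599.7415     4,799.2246      19,196.8986
  4     1,812.50     1,534.5243     6,138.0971      30,690.4853
  5     1,812.50     1,471.9657     7,359.8286      44,158.9717
  6    26,812.50    20,887.2338   125,323.4027     877,263.8189
  Σ                 28,899.8050   148,694.6233     984,793.7761
P = 28,899.8050.
Convexity = Σ t(t+1)·PV / [P·(1+y)²] = 984,793.7761 / (28,899.8050 × 1.086806) = 31.35438.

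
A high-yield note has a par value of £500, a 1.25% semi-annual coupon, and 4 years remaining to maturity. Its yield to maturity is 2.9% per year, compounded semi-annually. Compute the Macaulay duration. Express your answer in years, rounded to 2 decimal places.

Periodic yield y = 0.0145. Discount each cash flow and weight by its period:
  t   CF        PV=CF/(1+0.0145)^t    t·PV
  1        3.125         3.0803         3.0803
  2        3.125         3.0363         6.0726
  3        3.125         2.9929         8.9787
  4        3.125         2.9501        11.8005
  5        3.125         2.9080        14.5398
  6        3.125         2.8664        17.1984
  7        3.125         2.8254        19.7781
  8      503.125       448.3937     3,587.1495
  Σ                    469.0532     3,668.5980
Price P = Σ PV = 469.0532.
Macaulay duration = Σ(t·PV) / P = 3,668.5980 / 469.0532 = 7.82128 half-year periods.
In years: 7.82128 / 2 = 3.91064 years.

3.91 years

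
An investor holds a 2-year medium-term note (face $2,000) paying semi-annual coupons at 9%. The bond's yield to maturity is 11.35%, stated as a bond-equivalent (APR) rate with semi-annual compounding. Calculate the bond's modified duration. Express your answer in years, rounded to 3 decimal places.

1.771 years

Periodic yield y = 0.05675. First find Macaulay duration:
  t   CF        PV=CF/(1+0.05675)^t    t·PV
  1        90.00        85.1668        85.1668
  2        90.00        80.5931       161.1863
  3        90.00        76.2651       228.7952
  4     2,090.00     1,675.9353     6,703.7414
  Σ                  1,917.9603     7,178.8897
P = 1,917.9603; Macaulay duration = 7,178.8897 / 1,917.9603 = 3.74298 half-year periods = 1.87149 years.
Modified duration = D_Mac / (1 + y) = 1.87149 / 1.05675 = 1.77099 years.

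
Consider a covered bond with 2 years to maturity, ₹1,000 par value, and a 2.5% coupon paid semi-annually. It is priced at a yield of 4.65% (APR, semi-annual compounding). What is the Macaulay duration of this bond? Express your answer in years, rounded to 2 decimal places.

1.96 years

Periodic yield y = 0.02325. Discount each cash flow and weight by its period:
  t   CF        PV=CF/(1+0.02325)^t    t·PV
  1        12.50        12.2160        12.2160
  2        12.50        11.9384        23.8768
  3        12.50        11.6671        35.0014
  4     1,012.50       923.5662     3,694.2647
  Σ                    959.3877     3,765.3589
Price P = Σ PV = 959.3877.
Macaulay duration = Σ(t·PV) / P = 3,765.3589 / 959.3877 = 3.92475 half-year periods.
In years: 3.92475 / 2 = 1.96238 years.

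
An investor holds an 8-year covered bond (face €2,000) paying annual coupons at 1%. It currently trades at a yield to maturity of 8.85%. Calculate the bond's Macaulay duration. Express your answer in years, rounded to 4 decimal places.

7.6104 years

Periodic yield y = 0.0885. Discount each cash flow and weight by its year:
  t   CF        PV=CF/(1+0.0885)^t    t·PV
  1        20.00        18.3739        18.3739
  2        20.00        16.8800        33.7601
  3        20.00        15.5076        46.5228
  4        20.00        14.2468        56.9871
  5        20.00        13.0884        65.4422
  6        20.00        12.0243        72.1457
  7        20.00        11.0467        77.3266
  8     2,020.00     1,025.0001     8,200.0007
  Σ                  1,126.1678     8,570.5591
Price P = Σ PV = 1,126.1678.
Macaulay duration = Σ(t·PV) / P = 8,570.5591 / 1,126.1678 = 7.61037 years.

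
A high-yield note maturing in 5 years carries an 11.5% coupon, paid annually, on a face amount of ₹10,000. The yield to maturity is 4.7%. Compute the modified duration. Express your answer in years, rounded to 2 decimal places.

Periodic yield y = 0.047. First find Macaulay duration:
  t   CF        PV=CF/(1+0.047)^t    t·PV
  1     1,150.00     1,098.3763     1,098.3763
  2     1,150.00     1,049.0700     2,098.1400
  3     1,150.00     1,001.9771     3,005.9313
  4     1,150.00       956.9982     3,827.9927
  5    11,150.00     8,862.1982    44,310.9910
  Σ                 12,968.6198    54,341.4314
P = 12,968.6198; Macaulay duration = 54,341.4314 / 12,968.6198 = 4.19022 years.
Modified duration = D_Mac / (1 + y) = 4.19022 / 1.047 = 4.00212 years.

4.00 years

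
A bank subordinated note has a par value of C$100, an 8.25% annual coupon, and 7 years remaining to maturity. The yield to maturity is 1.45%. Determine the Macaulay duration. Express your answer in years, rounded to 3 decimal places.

Periodic yield y = 0.0145. Discount each cash flow and weight by its year:
  t   CF        PV=CF/(1+0.0145)^t    t·PV
  1         8.25         8.1321         8.1321
  2         8.25         8.0159        16.0317
  3         8.25         7.9013        23.7039
  4         8.25         7.7884        31.1534
  5         8.25         7.6770        38.3852
  6         8.25         7.5673        45.4039
  7       108.25        97.8731       685.1120
  Σ                    144.9551       847.9222
Price P = Σ PV = 144.9551.
Macaulay duration = Σ(t·PV) / P = 847.9222 / 144.9551 = 5.84955 years.

5.850 years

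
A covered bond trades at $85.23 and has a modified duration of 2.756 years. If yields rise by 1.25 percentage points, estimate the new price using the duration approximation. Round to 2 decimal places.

$82.29

Duration approximation: ΔP/P ≈ -D_mod · Δy = -2.756 × (+0.0125) = -0.034450.
New price ≈ 85.23 × (1 - 0.034450) = 82.2938265.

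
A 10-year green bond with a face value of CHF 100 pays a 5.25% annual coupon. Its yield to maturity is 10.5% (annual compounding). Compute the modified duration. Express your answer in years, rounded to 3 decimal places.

Periodic yield y = 0.105. First find Macaulay duration:
  t   CF        PV=CF/(1+0.105)^t    t·PV
  1         5.25         4.7511         4.7511
  2         5.25         4.2997         8.5993
  3         5.25         3.8911        11.6733
  4         5.25         3.5214        14.0854
  5         5.25         3.1867        15.9337
  6         5.25         2.8839        17.3036
  7         5.25         2.6099        18.2693
  8         5.25         2.3619        18.8952
  9         5.25         2.1375        19.2372
  10      105.25        38.7792       387.7924
  Σ                     68.4224       516.5406
P = 68.4224; Macaulay duration = 516.5406 / 68.4224 = 7.54929 years.
Modified duration = D_Mac / (1 + y) = 7.54929 / 1.105 = 6.83193 years.

6.832 years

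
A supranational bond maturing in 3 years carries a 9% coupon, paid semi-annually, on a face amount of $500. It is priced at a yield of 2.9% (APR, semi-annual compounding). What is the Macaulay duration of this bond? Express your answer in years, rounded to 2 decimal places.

2.72 years

Periodic yield y = 0.0145. Discount each cash flow and weight by its period:
  t   CF        PV=CF/(1+0.0145)^t    t·PV
  1        22.50        22.1784        22.1784
  2        22.50        21.8614        43.7228
  3        22.50        21.5490        64.6469
  4        22.50        21.2410        84.9639
  5        22.50        20.9374       104.6869
  6       522.50       479.2631     2,875.5786
  Σ                    587.0302     3,195.7775
Price P = Σ PV = 587.0302.
Macaulay duration = Σ(t·PV) / P = 3,195.7775 / 587.0302 = 5.44397 half-year periods.
In years: 5.44397 / 2 = 2.72199 years.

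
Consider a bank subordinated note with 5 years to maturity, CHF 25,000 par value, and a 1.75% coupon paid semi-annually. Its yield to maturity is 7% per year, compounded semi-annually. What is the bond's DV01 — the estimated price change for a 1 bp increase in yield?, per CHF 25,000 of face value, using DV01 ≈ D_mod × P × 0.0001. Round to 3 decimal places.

Periodic yield y = 0.035.
  t   CF        PV=CF/(1+0.035)^t    t·PV
  1       218.75       211.3527       211.3527
  2       218.75       204.2055       408.4109
  3       218.75       197.3000       591.8999
  4       218.75       190.6280       762.5119
  5       218.75       184.1816       920.9082
  6       218.75       177.9533     1,067.7196
  7       218.75       171.9355     1,203.5487
  8       218.75       166.1213     1,328.9702
  9       218.75       160.5037     1,444.5329
  10   25,218.75    17,878.0463   178,780.4633
  Σ                 19,542.2278   186,720.3183
P = 19,542.2278; D_Mac = 9.55471 half-year periods = 4.77735 yrs; D_mod = 4.61580 yrs.
DV01 ≈ 4.61580 × 19,542.2278 × 0.0001 = 9.020305.

CHF 9.020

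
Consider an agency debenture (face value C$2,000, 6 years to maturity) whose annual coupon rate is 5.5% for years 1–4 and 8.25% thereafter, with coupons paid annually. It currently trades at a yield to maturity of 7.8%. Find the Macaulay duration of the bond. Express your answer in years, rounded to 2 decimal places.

Periodic yield y = 0.078. Discount each cash flow and weight by its year:
  t   CF        PV=CF/(1+0.078)^t    t·PV
  1       110.00       102.0408       102.0408
  2       110.00        94.6575       189.3151
  3       110.00        87.8085       263.4254
  4       110.00        81.4550       325.8199
  5       165.00       113.3418       566.7090
  6     2,165.00     1,379.5751     8,277.4504
  Σ                  1,858.8787     9,724.7606
Price P = Σ PV = 1,858.8787.
Macaulay duration = Σ(t·PV) / P = 9,724.7606 / 1,858.8787 = 5.23152 years.

5.23 years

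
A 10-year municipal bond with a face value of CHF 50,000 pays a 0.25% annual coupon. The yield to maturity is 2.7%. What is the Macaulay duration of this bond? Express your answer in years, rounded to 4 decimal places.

Periodic yield y = 0.027. Discount each cash flow and weight by its year:
  t   CF        PV=CF/(1+0.027)^t    t·PV
  1       125.00       121.7137       121.7137
  2       125.00       118.5139       237.0277
  3       125.00       115.3981       346.1943
  4       125.00       112.3643       449.4571
  5       125.00       109.4102       547.0510
  6       125.00       106.5338       639.2027
  7       125.00       103.7330       726.1309
  8       125.00       101.0058       808.0467
  9       125.00        98.3504       885.1534
  10   50,125.00    38,401.6557   384,016.5571
  Σ                 39,388.6789   388,776.5346
Price P = Σ PV = 39,388.6789.
Macaulay duration = Σ(t·PV) / P = 388,776.5346 / 39,388.6789 = 9.87026 years.

9.8703 years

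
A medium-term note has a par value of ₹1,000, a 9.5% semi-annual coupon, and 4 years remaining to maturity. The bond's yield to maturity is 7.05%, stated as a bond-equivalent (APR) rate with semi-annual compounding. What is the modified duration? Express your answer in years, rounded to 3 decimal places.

3.329 years

Periodic yield y = 0.03525. First find Macaulay duration:
  t   CF        PV=CF/(1+0.03525)^t    t·PV
  1        47.50        45.8826        45.8826
  2        47.50        44.3203        88.6407
  3        47.50        42.8112       128.4337
  4        47.50        41.3535       165.4141
  5        47.50        39.9455       199.7273
  6        47.50        38.5853       231.5120
  7        47.50        37.2715       260.9005
  8     1,047.50       793.9481     6,351.5849
  Σ                  1,084.1182     7,472.0959
P = 1,084.1182; Macaulay duration = 7,472.0959 / 1,084.1182 = 6.89233 half-year periods = 3.44616 years.
Modified duration = D_Mac / (1 + y) = 3.44616 / 1.03525 = 3.32882 years.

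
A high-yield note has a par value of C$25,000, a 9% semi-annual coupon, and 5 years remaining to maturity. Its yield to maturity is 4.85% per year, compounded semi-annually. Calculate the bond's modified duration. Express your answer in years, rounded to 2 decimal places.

Periodic yield y = 0.02425. First find Macaulay duration:
  t   CF        PV=CF/(1+0.02425)^t    t·PV
  1     1,125.00     1,098.3647     1,098.3647
  2     1,125.00     1,072.3599     2,144.7199
  3     1,125.00     1,046.9709     3,140.9127
  4     1,125.00     1,022.1829     4,088.7318
  5     1,125.00       997.9819     4,989.9094
  6     1,125.00       974.3538     5,846.1228
  7     1,125.00       951.2851     6,658.9960
  8     1,125.00       928.7626     7,430.1012
  9     1,125.00       906.7734     8,160.9605
  10   26,125.00    20,558.7437   205,587.4372
  Σ                 29,557.7790   249,146.2562
P = 29,557.7790; Macaulay duration = 249,146.2562 / 29,557.7790 = 8.42913 half-year periods = 4.21456 years.
Modified duration = D_Mac / (1 + y) = 4.21456 / 1.02425 = 4.11478 years.

4.11 years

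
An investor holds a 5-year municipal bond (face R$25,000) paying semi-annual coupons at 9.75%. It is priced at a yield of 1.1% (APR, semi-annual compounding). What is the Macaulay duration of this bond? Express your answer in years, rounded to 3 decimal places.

Periodic yield y = 0.0055. Discount each cash flow and weight by its period:
  t   CF        PV=CF/(1+0.0055)^t    t·PV
  1     1,218.75     1,212.0835     1,212.0835
  2     1,218.75     1,205.4535     2,410.9071
  3     1,218.75     1,198.8598     3,596.5795
  4     1,218.75     1,192.3022     4,769.2086
  5     1,218.75     1,185.7804     5,928.9018
  6     1,218.75     1,179.2942     7,075.7655
  7     1,218.75     1,172.8436     8,209.9052
  8     1,218.75     1,166.4282     9,331.4260
  9     1,218.75     1,160.0480    10,440.4319
  10   26,218.75    24,819.3974   248,193.9742
  Σ                 35,492.4909   301,169.1833
Price P = Σ PV = 35,492.4909.
Macaulay duration = Σ(t·PV) / P = 301,169.1833 / 35,492.4909 = 8.48543 half-year periods.
In years: 8.48543 / 2 = 4.24272 years.

4.243 years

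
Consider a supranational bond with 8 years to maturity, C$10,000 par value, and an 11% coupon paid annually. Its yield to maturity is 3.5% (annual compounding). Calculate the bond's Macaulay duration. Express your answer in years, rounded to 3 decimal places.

6.164 years

Periodic yield y = 0.035. Discount each cash flow and weight by its year:
  t   CF        PV=CF/(1+0.035)^t    t·PV
  1     1,100.00     1,062.8019     1,062.8019
  2     1,100.00     1,026.8618     2,053.7235
  3     1,100.00       992.1370     2,976.4109
  4     1,100.00       958.5865     3,834.3458
  5     1,100.00       926.1705     4,630.8524
  6     1,100.00       894.8507     5,369.1043
  7     1,100.00       864.5901     6,052.1304
  8    11,100.00     8,429.4683    67,435.7462
  Σ                 15,155.4667    93,415.1155
Price P = Σ PV = 15,155.4667.
Macaulay duration = Σ(t·PV) / P = 93,415.1155 / 15,155.4667 = 6.16379 years.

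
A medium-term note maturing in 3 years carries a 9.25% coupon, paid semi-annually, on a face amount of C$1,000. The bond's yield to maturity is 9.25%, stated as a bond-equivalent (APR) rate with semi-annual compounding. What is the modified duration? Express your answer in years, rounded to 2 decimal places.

Periodic yield y = 0.04625. First find Macaulay duration:
  t   CF        PV=CF/(1+0.04625)^t    t·PV
  1        46.25        44.2055        44.2055
  2        46.25        42.2514        84.5027
  3        46.25        40.3836       121.1509
  4        46.25        38.5984       154.3938
  5        46.25        36.8922       184.4609
  6     1,046.25       797.6689     4,786.0132
  Σ                  1,000.0000     5,374.7271
P = 1,000.0000; Macaulay duration = 5,374.7271 / 1,000.0000 = 5.37473 half-year periods = 2.68736 years.
Modified duration = D_Mac / (1 + y) = 2.68736 / 1.04625 = 2.56857 years.

2.57 years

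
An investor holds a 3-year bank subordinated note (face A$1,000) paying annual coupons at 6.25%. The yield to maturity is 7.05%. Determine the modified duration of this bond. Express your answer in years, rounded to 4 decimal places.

Periodic yield y = 0.0705. First find Macaulay duration:
  t   CF        PV=CF/(1+0.0705)^t    t·PV
  1        62.50        58.3839        58.3839
  2        62.50        54.5389       109.0779
  3     1,062.50       866.1018     2,598.3053
  Σ                    979.0246     2,765.7671
P = 979.0246; Macaulay duration = 2,765.7671 / 979.0246 = 2.82502 years.
Modified duration = D_Mac / (1 + y) = 2.82502 / 1.0705 = 2.63898 years.

2.6390 years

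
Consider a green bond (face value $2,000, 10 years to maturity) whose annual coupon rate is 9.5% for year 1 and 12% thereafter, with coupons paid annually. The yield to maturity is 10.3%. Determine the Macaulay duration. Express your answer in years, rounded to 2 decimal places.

6.62 years

Periodic yield y = 0.103. Discount each cash flow and weight by its year:
  t   CF        PV=CF/(1+0.103)^t    t·PV
  1       190.00       172.2575       172.2575
  2       240.00       197.2696       394.5392
  3       240.00       178.8483       536.5448
  4       240.00       162.1471       648.5884
  5       240.00       147.0055       735.0277
  6       240.00       133.2779       799.6674
  7       240.00       120.8322       845.8253
  8       240.00       109.5487       876.3894
  9       240.00        99.3188       893.8695
  10    2,240.00       840.4133     8,404.1326
  Σ                  2,160.9189    14,306.8419
Price P = Σ PV = 2,160.9189.
Macaulay duration = Σ(t·PV) / P = 14,306.8419 / 2,160.9189 = 6.62072 years.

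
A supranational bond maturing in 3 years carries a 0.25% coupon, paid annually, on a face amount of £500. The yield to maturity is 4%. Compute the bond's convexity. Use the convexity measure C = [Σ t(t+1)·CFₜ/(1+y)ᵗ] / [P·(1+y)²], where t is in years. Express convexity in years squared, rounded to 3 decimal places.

11.056

With y = 0.04:
  t   CF        PV=CF/(1+0.04)^t    t·PV        t(t+1)·PV
  1         1.25         1.2019         1.2019           2.4038
  2         1.25         1.1557         2.3114           6.9342
  3       501.25       445.6094     1,336.8283       5,347.3131
  Σ                    447.9670     1,340.3416       5,356.6511
P = 447.9670.
Convexity = Σ t(t+1)·PV / [P·(1+y)²] = 5,356.6511 / (447.9670 × 1.081600) = 11.05556.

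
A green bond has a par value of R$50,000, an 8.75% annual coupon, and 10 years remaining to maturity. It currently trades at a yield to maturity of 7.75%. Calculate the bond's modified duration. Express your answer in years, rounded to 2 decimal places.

6.64 years

Periodic yield y = 0.0775. First find Macaulay duration:
  t   CF        PV=CF/(1+0.0775)^t    t·PV
  1     4,375.00     4,060.3248     4,060.3248
  2     4,375.00     3,768.2829     7,536.5658
  3     4,375.00     3,497.2463    10,491.7389
  4     4,375.00     3,245.7042    12,982.8169
  5     4,375.00     3,012.2545    15,061.2725
  6     4,375.00     2,795.5958    16,773.5750
  7     4,375.00     2,594.5205    18,161.6435
  8     4,375.00     2,407.9077    19,263.2612
  9     4,375.00     2,234.7171    20,112.4537
  10   54,375.00    25,776.6504   257,766.5041
  Σ                 53,393.2043   382,210.1566
P = 53,393.2043; Macaulay duration = 382,210.1566 / 53,393.2043 = 7.15840 years.
Modified duration = D_Mac / (1 + y) = 7.15840 / 1.0775 = 6.64353 years.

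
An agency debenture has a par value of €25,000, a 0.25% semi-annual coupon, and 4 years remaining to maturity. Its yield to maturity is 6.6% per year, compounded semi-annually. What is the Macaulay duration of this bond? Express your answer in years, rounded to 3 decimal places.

Periodic yield y = 0.033. Discount each cash flow and weight by its period:
  t   CF        PV=CF/(1+0.033)^t    t·PV
  1        31.25        30.2517        30.2517
  2        31.25        29.2853        58.5706
  3        31.25        28.3497        85.0492
  4        31.25        27.4441       109.7763
  5        31.25        26.5674       132.8368
  6        31.25        25.7186       154.3119
  7        31.25        24.8970       174.2793
  8    25,031.25    19,305.4516   154,443.6129
  Σ                 19,497.9655   155,188.6887
Price P = Σ PV = 19,497.9655.
Macaulay duration = Σ(t·PV) / P = 155,188.6887 / 19,497.9655 = 7.95922 half-year periods.
In years: 7.95922 / 2 = 3.97961 years.

3.980 years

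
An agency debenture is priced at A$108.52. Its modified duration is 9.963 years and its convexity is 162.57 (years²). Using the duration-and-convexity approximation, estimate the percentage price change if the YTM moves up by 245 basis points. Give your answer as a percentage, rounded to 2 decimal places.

-19.53%

Duration effect: -D_mod·Δy = -9.963 × (+0.0245) = -0.2440935
Convexity effect: ½·C·(Δy)² = 0.5 × 162.57 × (0.0245)² = +0.04879132125
ΔP/P ≈ -0.2440935 + 0.04879132125 = -0.19530217875
= -19.530217875%.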